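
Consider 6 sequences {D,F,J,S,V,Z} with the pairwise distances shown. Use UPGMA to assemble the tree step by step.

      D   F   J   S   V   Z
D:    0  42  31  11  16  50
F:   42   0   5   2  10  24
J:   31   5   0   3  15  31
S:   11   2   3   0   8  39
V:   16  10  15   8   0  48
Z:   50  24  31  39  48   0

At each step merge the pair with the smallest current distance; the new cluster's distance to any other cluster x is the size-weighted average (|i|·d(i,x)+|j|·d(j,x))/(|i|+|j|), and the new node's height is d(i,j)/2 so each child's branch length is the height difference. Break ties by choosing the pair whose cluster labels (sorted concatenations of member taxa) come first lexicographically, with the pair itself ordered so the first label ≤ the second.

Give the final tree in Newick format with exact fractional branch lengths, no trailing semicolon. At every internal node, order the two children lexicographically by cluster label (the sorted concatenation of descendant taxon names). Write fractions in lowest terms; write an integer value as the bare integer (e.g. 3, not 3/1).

step 1: merge (F,S) at d=2; branch lengths F→1, S→1; new cluster FS
  updated: d(D,FS)=53/2, d(FS,J)=4, d(FS,V)=9, d(FS,Z)=63/2
step 2: merge (FS,J) at d=4; branch lengths FS→1, J→2; new cluster FJS
  updated: d(D,FJS)=28, d(FJS,V)=11, d(FJS,Z)=94/3
step 3: merge (FJS,V) at d=11; branch lengths FJS→7/2, V→11/2; new cluster FJSV
  updated: d(D,FJSV)=25, d(FJSV,Z)=71/2
step 4: merge (D,FJSV) at d=25; branch lengths D→25/2, FJSV→7; new cluster DFJSV
  updated: d(DFJSV,Z)=192/5
step 5: merge (DFJSV,Z) at d=192/5; branch lengths DFJSV→67/10, Z→96/5; new cluster DFJSVZ
final tree: ((D:25/2,(((F:1,S:1):1,J:2):7/2,V:11/2):7):67/10,Z:96/5)
total length: 297/5

((D:25/2,(((F:1,S:1):1,J:2):7/2,V:11/2):7):67/10,Z:96/5)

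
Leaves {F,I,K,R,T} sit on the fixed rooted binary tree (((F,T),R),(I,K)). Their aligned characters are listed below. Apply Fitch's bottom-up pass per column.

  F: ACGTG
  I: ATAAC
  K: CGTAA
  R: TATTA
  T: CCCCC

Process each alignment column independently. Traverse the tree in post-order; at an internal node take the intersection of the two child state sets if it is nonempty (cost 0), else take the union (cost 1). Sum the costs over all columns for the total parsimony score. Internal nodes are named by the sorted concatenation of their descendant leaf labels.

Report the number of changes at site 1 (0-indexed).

site 0, node FT: F={A} ∪ T={C} → {A,C} (+1)
site 0, node FRT: FT={A,C} ∪ R={T} → {A,C,T} (+1)
site 0, node IK: I={A} ∪ K={C} → {A,C} (+1)
site 0, node FIKRT: FRT={A,C,T} ∩ IK={A,C} → {A,C} (+0)
site 1, node FT: F={C} ∩ T={C} → {C} (+0)
site 1, node FRT: FT={C} ∪ R={A} → {A,C} (+1)
site 1, node IK: I={T} ∪ K={G} → {G,T} (+1)
site 1, node FIKRT: FRT={A,C} ∪ IK={G,T} → {A,C,G,T} (+1)
site 2, node FT: F={G} ∪ T={C} → {C,G} (+1)
site 2, node FRT: FT={C,G} ∪ R={T} → {C,G,T} (+1)
site 2, node IK: I={A} ∪ K={T} → {A,T} (+1)
site 2, node FIKRT: FRT={C,G,T} ∩ IK={A,T} → {T} (+0)
site 3, node FT: F={T} ∪ T={C} → {C,T} (+1)
site 3, node FRT: FT={C,T} ∩ R={T} → {T} (+0)
site 3, node IK: I={A} ∩ K={A} → {A} (+0)
site 3, node FIKRT: FRT={T} ∪ IK={A} → {A,T} (+1)
site 4, node FT: F={G} ∪ T={C} → {C,G} (+1)
site 4, node FRT: FT={C,G} ∪ R={A} → {A,C,G} (+1)
site 4, node IK: I={C} ∪ K={A} → {A,C} (+1)
site 4, node FIKRT: FRT={A,C,G} ∩ IK={A,C} → {A,C} (+0)
per-site changes: [3, 3, 3, 2, 3]; total = 14

3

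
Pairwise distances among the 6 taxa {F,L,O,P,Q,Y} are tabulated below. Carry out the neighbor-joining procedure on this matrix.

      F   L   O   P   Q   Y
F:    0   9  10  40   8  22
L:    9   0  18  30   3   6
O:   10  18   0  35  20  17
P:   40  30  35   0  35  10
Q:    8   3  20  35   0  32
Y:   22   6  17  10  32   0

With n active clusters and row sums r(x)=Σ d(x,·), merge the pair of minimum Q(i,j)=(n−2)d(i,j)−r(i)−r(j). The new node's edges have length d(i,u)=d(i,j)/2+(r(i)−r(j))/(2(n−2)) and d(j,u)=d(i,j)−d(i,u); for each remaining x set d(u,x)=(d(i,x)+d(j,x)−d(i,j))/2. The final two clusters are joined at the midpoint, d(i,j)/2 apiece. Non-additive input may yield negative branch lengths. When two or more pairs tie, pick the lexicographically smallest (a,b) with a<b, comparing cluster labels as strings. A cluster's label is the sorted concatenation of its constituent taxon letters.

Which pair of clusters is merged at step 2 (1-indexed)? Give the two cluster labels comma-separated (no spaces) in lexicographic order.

O,PY

1. join P+Y (d=10, Q=-197) ⇒ PY; edges |P|=103/8, |Y|=-23/8
  updated: d(F,PY)=26, d(L,PY)=13, d(O,PY)=21, d(PY,Q)=57/2
2. join O+PY (d=21, Q=-189/2) ⇒ OPY; edges |O|=29/4, |PY|=55/4
  updated: d(F,OPY)=15/2, d(L,OPY)=5, d(OPY,Q)=55/4
3. join F+OPY (d=15/2, Q=-143/4) ⇒ FOPY; edges |F|=53/16, |OPY|=67/16
  updated: d(FOPY,L)=13/4, d(FOPY,Q)=57/8
4. join FOPY+L (d=13/4, Q=-107/8) ⇒ FLOPY; edges |FOPY|=59/16, |L|=-7/16
  updated: d(FLOPY,Q)=55/16
5. join FLOPY+Q (d=55/16) ⇒ FLOPQY; edges |FLOPY|=55/32, |Q|=55/32
final tree: (((F:53/16,(O:29/4,(P:103/8,Y:-23/8):55/4):67/16):59/16,L:-7/16):55/32,Q:55/32)
total length: 723/16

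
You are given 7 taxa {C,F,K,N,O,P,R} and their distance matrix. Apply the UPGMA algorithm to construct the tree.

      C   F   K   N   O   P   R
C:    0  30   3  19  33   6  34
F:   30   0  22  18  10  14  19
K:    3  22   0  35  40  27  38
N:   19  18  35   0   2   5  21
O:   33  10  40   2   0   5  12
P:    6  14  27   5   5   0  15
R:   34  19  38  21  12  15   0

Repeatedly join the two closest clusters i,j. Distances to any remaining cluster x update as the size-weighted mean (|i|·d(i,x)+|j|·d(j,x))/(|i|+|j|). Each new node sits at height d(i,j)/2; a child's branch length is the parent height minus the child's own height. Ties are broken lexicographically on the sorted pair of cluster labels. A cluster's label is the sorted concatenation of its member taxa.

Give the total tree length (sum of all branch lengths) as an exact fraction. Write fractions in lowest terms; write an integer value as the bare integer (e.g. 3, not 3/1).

1951/40

iteration 1: select N,O (d=2); attach at lengths (1, 1); label the merged cluster NO
  updated: d(C,NO)=26, d(F,NO)=14, d(K,NO)=75/2, d(NO,P)=5, d(NO,R)=33/2
iteration 2: select C,K (d=3); attach at lengths (3/2, 3/2); label the merged cluster CK
  updated: d(CK,F)=26, d(CK,NO)=127/4, d(CK,P)=33/2, d(CK,R)=36
iteration 3: select NO,P (d=5); attach at lengths (3/2, 5/2); label the merged cluster NOP
  updated: d(CK,NOP)=80/3, d(F,NOP)=14, d(NOP,R)=16
iteration 4: select F,NOP (d=14); attach at lengths (7, 9/2); label the merged cluster FNOP
  updated: d(CK,FNOP)=53/2, d(FNOP,R)=67/4
iteration 5: select FNOP,R (d=67/4); attach at lengths (11/8, 67/8); label the merged cluster FNOPR
  updated: d(CK,FNOPR)=142/5
iteration 6: select CK,FNOPR (d=142/5); attach at lengths (127/10, 233/40); label the merged cluster CFKNOPR
final tree: ((C:3/2,K:3/2):127/10,((F:7,((N:1,O:1):3/2,P:5/2):9/2):11/8,R:67/8):233/40)
total length: 1951/40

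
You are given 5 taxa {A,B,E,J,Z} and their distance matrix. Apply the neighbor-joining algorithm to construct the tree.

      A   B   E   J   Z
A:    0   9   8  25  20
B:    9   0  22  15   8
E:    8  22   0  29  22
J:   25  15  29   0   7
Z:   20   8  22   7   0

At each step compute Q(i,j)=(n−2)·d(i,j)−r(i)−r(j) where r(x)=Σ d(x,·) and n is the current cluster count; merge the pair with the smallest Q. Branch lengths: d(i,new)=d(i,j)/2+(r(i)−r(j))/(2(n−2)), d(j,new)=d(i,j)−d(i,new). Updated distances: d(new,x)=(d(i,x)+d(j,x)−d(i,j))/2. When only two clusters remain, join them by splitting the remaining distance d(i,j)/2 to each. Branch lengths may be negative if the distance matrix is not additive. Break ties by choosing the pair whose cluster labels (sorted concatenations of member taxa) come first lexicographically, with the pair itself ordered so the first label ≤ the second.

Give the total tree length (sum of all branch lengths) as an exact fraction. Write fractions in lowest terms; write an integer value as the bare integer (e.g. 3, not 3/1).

33

1. join A+E (d=8, Q=-119) ⇒ AE; edges |A|=5/6, |E|=43/6
  updated: d(AE,B)=23/2, d(AE,J)=23, d(AE,Z)=17
2. join AE+B (d=23/2, Q=-63) ⇒ ABE; edges |AE|=10, |B|=3/2
  updated: d(ABE,J)=53/4, d(ABE,Z)=27/4
3. join ABE+J (d=53/4, Q=-27) ⇒ ABEJ; edges |ABE|=13/2, |J|=27/4
  updated: d(ABEJ,Z)=1/4
4. join ABEJ+Z (d=1/4) ⇒ ABEJZ; edges |ABEJ|=1/8, |Z|=1/8
final tree: ((((A:5/6,E:43/6):10,B:3/2):13/2,J:27/4):1/8,Z:1/8)
total length: 33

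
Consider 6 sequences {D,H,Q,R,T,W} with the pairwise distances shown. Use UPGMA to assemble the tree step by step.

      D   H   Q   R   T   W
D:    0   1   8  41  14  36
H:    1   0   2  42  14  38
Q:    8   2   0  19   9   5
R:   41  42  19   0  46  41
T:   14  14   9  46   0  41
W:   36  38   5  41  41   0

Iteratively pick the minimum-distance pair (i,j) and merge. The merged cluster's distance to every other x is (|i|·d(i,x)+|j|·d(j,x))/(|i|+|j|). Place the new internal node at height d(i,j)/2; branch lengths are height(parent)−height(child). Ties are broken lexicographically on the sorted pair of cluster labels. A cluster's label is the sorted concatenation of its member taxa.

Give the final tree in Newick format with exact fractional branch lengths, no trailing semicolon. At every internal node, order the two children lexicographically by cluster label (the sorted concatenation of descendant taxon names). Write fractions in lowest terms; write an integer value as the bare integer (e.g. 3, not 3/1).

(((((D:1/2,H:1/2):2,Q:5/2):11/3,T:37/6):53/6,W:15):39/10,R:189/10)

step 1: merge (D,H) at d=1; branch lengths D→1/2, H→1/2; new cluster DH
  updated: d(DH,Q)=5, d(DH,R)=83/2, d(DH,T)=14, d(DH,W)=37
step 2: merge (DH,Q) at d=5; branch lengths DH→2, Q→5/2; new cluster DHQ
  updated: d(DHQ,R)=34, d(DHQ,T)=37/3, d(DHQ,W)=79/3
step 3: merge (DHQ,T) at d=37/3; branch lengths DHQ→11/3, T→37/6; new cluster DHQT
  updated: d(DHQT,R)=37, d(DHQT,W)=30
step 4: merge (DHQT,W) at d=30; branch lengths DHQT→53/6, W→15; new cluster DHQTW
  updated: d(DHQTW,R)=189/5
step 5: merge (DHQTW,R) at d=189/5; branch lengths DHQTW→39/10, R→189/10; new cluster DHQRTW
final tree: (((((D:1/2,H:1/2):2,Q:5/2):11/3,T:37/6):53/6,W:15):39/10,R:189/10)
total length: 1859/30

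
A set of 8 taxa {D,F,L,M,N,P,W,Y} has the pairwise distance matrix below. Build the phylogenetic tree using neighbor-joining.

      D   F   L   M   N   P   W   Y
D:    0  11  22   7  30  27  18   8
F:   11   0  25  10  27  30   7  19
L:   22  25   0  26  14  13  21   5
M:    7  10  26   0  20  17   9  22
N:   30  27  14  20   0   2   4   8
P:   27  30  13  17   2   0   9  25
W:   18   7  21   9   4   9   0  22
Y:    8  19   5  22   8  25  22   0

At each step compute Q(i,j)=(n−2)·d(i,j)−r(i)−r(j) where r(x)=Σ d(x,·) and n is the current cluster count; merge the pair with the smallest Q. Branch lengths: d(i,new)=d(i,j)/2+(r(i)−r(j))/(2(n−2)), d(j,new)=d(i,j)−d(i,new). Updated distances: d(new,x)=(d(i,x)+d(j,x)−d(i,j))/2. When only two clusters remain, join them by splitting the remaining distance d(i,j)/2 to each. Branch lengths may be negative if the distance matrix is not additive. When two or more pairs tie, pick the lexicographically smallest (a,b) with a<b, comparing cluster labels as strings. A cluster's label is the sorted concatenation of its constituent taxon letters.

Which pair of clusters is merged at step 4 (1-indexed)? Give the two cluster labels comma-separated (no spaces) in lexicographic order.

1. join N+P (d=2, Q=-216) ⇒ NP; edges |N|=-1/2, |P|=5/2
  updated: d(D,NP)=55/2, d(F,NP)=55/2, d(L,NP)=25/2, d(M,NP)=35/2, d(NP,W)=11/2, d(NP,Y)=31/2
2. join L+Y (d=5, Q=-178) ⇒ LY; edges |L|=9/2, |Y|=1/2
  updated: d(D,LY)=25/2, d(F,LY)=39/2, d(LY,M)=43/2, d(LY,NP)=23/2, d(LY,W)=19
3. join LY+NP (d=23/2, Q=-255/2) ⇒ LNPY; edges |LY|=81/16, |NP|=103/16
  updated: d(D,LNPY)=57/4, d(F,LNPY)=71/4, d(LNPY,M)=55/4, d(LNPY,W)=13/2
4. join LNPY+W (d=13/2, Q=-293/4) ⇒ LNPWY; edges |LNPY|=125/24, |W|=31/24
  updated: d(D,LNPWY)=103/8, d(F,LNPWY)=73/8, d(LNPWY,M)=65/8
5. join D+M (d=7, Q=-42) ⇒ DM; edges |D|=79/16, |M|=33/16
  updated: d(DM,F)=7, d(DM,LNPWY)=7
6. join DM+F (d=7, Q=-185/8) ⇒ DFM; edges |DM|=39/16, |F|=73/16
  updated: d(DFM,LNPWY)=73/16
7. join DFM+LNPWY (d=73/16) ⇒ DFLMNPWY; edges |DFM|=73/32, |LNPWY|=73/32
final tree: (((D:79/16,M:33/16):39/16,F:73/16):73/32,(((L:9/2,Y:1/2):81/16,(N:-1/2,P:5/2):103/16):125/24,W:31/24):73/32)
total length: 697/16

LNPY,W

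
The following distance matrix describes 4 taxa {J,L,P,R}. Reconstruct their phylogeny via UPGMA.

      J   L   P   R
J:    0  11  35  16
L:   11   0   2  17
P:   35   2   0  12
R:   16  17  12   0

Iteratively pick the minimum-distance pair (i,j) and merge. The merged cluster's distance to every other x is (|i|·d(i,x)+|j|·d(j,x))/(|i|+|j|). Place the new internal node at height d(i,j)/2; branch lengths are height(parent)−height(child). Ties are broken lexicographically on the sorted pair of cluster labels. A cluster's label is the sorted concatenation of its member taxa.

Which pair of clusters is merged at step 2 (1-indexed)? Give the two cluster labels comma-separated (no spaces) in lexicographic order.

step 1: merge (L,P) at d=2; branch lengths L→1, P→1; new cluster LP
  updated: d(J,LP)=23, d(LP,R)=29/2
step 2: merge (LP,R) at d=29/2; branch lengths LP→25/4, R→29/4; new cluster LPR
  updated: d(J,LPR)=62/3
step 3: merge (J,LPR) at d=62/3; branch lengths J→31/3, LPR→37/12; new cluster JLPR
final tree: (J:31/3,((L:1,P:1):25/4,R:29/4):37/12)
total length: 347/12

LP,R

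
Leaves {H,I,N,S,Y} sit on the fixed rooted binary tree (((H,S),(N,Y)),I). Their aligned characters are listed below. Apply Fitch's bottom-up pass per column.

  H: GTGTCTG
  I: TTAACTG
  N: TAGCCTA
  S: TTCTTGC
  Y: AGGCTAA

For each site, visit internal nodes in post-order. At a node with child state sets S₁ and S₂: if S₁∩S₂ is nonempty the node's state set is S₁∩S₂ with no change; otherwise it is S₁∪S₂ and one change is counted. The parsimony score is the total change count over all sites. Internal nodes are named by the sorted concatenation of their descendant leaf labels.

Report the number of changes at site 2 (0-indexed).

2

HS@0: {G} ∪ {T} = {G,T} (union, +1)
NY@0: {T} ∪ {A} = {A,T} (union, +1)
HNSY@0: {G,T} ∩ {A,T} = {T} (intersection, +0)
HINSY@0: {T} ∩ {T} = {T} (intersection, +0)
HS@1: {T} ∩ {T} = {T} (intersection, +0)
NY@1: {A} ∪ {G} = {A,G} (union, +1)
HNSY@1: {T} ∪ {A,G} = {A,G,T} (union, +1)
HINSY@1: {A,G,T} ∩ {T} = {T} (intersection, +0)
HS@2: {G} ∪ {C} = {C,G} (union, +1)
NY@2: {G} ∩ {G} = {G} (intersection, +0)
HNSY@2: {C,G} ∩ {G} = {G} (intersection, +0)
HINSY@2: {G} ∪ {A} = {A,G} (union, +1)
HS@3: {T} ∩ {T} = {T} (intersection, +0)
NY@3: {C} ∩ {C} = {C} (intersection, +0)
HNSY@3: {T} ∪ {C} = {C,T} (union, +1)
HINSY@3: {C,T} ∪ {A} = {A,C,T} (union, +1)
HS@4: {C} ∪ {T} = {C,T} (union, +1)
NY@4: {C} ∪ {T} = {C,T} (union, +1)
HNSY@4: {C,T} ∩ {C,T} = {C,T} (intersection, +0)
HINSY@4: {C,T} ∩ {C} = {C} (intersection, +0)
HS@5: {T} ∪ {G} = {G,T} (union, +1)
NY@5: {T} ∪ {A} = {A,T} (union, +1)
HNSY@5: {G,T} ∩ {A,T} = {T} (intersection, +0)
HINSY@5: {T} ∩ {T} = {T} (intersection, +0)
HS@6: {G} ∪ {C} = {C,G} (union, +1)
NY@6: {A} ∩ {A} = {A} (intersection, +0)
HNSY@6: {C,G} ∪ {A} = {A,C,G} (union, +1)
HINSY@6: {A,C,G} ∩ {G} = {G} (intersection, +0)
per-site changes: [2, 2, 2, 2, 2, 2, 2]; total = 14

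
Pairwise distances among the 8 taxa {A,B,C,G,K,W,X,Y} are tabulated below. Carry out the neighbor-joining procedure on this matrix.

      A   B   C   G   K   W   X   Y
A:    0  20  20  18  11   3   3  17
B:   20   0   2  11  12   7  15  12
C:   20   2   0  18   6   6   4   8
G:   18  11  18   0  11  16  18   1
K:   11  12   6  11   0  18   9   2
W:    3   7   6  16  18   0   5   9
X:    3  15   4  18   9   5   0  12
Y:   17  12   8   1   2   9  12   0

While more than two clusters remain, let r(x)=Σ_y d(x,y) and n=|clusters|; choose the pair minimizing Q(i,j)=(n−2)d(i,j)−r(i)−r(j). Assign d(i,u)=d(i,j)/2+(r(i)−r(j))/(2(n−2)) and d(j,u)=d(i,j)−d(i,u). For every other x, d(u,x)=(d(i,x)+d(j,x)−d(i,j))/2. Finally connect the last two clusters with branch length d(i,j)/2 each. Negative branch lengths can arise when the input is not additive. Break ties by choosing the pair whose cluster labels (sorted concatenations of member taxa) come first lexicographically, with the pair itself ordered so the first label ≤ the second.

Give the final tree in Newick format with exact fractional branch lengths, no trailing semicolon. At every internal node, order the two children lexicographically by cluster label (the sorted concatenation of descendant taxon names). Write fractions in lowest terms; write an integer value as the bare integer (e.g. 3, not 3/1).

step 1: merge (G,Y) at d=1, Q=-148; branch lengths G→19/6, Y→-13/6; new cluster GY
  updated: d(A,GY)=17, d(B,GY)=11, d(C,GY)=25/2, d(GY,K)=6, d(GY,W)=12, d(GY,X)=29/2
step 2: merge (A,W) at d=3, Q=-110; branch lengths A→19/5, W→-4/5; new cluster AW
  updated: d(AW,B)=12, d(AW,C)=23/2, d(AW,GY)=13, d(AW,K)=13, d(AW,X)=5/2
step 3: merge (AW,X) at d=5/2, Q=-87; branch lengths AW→17/8, X→3/8; new cluster AWX
  updated: d(AWX,B)=49/4, d(AWX,C)=13/2, d(AWX,GY)=25/2, d(AWX,K)=39/4
step 4: merge (B,C) at d=2, Q=-233/4; branch lengths B→65/24, C→-17/24; new cluster BC
  updated: d(AWX,BC)=67/8, d(BC,GY)=43/4, d(BC,K)=8
step 5: merge (AWX,BC) at d=67/8, Q=-41; branch lengths AWX→81/16, BC→53/16; new cluster ABCWX
  updated: d(ABCWX,GY)=119/16, d(ABCWX,K)=75/16
step 6: merge (ABCWX,GY) at d=119/16, Q=-145/8; branch lengths ABCWX→49/16, GY→35/8; new cluster ABCGWXY
  updated: d(ABCGWXY,K)=13/8
step 7: merge (ABCGWXY,K) at d=13/8; branch lengths ABCGWXY→13/16, K→13/16; new cluster ABCGKWXY
final tree: (((((A:19/5,W:-4/5):17/8,X:3/8):81/16,(B:65/24,C:-17/24):53/16):49/16,(G:19/6,Y:-13/6):35/8):13/16,K:13/16)
total length: 415/16

(((((A:19/5,W:-4/5):17/8,X:3/8):81/16,(B:65/24,C:-17/24):53/16):49/16,(G:19/6,Y:-13/6):35/8):13/16,K:13/16)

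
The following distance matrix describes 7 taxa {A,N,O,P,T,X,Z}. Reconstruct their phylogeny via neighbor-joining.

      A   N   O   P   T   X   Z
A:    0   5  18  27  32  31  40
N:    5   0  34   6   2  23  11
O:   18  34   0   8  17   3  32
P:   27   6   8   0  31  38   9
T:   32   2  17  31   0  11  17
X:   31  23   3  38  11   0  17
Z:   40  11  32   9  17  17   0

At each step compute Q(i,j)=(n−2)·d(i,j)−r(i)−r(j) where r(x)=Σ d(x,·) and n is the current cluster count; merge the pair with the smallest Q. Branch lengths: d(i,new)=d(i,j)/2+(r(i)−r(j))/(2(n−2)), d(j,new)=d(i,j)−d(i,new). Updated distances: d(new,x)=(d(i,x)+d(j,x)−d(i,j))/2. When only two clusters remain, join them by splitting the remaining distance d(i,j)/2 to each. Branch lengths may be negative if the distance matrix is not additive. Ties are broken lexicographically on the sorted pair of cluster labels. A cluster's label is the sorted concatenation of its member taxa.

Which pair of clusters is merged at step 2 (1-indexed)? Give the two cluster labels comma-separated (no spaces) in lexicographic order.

1. join O+X (d=3, Q=-220) ⇒ OX; edges |O|=2/5, |X|=13/5
  updated: d(A,OX)=23, d(N,OX)=27, d(OX,P)=43/2, d(OX,T)=25/2, d(OX,Z)=23
2. join P+Z (d=9, Q=-317/2) ⇒ PZ; edges |P|=61/16, |Z|=83/16
  updated: d(A,PZ)=29, d(N,PZ)=4, d(OX,PZ)=71/4, d(PZ,T)=39/2
3. join A+N (d=5, Q=-112) ⇒ AN; edges |A|=11, |N|=-6
  updated: d(AN,OX)=45/2, d(AN,PZ)=14, d(AN,T)=29/2
4. join AN+PZ (d=14, Q=-297/4) ⇒ ANPZ; edges |AN|=111/16, |PZ|=113/16
  updated: d(ANPZ,OX)=105/8, d(ANPZ,T)=10
5. join ANPZ+OX (d=105/8, Q=-285/8) ⇒ ANOPXZ; edges |ANPZ|=85/16, |OX|=125/16
  updated: d(ANOPXZ,T)=75/16
6. join ANOPXZ+T (d=75/16) ⇒ ANOPTXZ; edges |ANOPXZ|=75/32, |T|=75/32
final tree: ((((A:11,N:-6):111/16,(P:61/16,Z:83/16):113/16):85/16,(O:2/5,X:13/5):125/16):75/32,T:75/32)
total length: 781/16

P,Z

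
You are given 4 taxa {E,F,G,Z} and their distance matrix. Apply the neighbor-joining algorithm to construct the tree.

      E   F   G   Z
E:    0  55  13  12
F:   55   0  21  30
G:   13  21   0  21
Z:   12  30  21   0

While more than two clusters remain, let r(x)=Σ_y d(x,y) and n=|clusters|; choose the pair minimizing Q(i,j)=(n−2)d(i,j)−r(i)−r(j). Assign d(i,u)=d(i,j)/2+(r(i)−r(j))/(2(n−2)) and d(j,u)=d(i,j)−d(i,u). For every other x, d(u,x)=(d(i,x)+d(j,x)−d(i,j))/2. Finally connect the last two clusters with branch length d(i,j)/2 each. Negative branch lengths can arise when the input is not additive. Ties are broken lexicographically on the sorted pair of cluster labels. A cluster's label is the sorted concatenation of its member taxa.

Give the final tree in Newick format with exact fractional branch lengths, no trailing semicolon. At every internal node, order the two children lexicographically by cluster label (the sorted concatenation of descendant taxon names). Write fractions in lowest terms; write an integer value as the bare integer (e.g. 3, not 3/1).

1. join E+Z (d=12, Q=-119) ⇒ EZ; edges |E|=41/4, |Z|=7/4
  updated: d(EZ,F)=73/2, d(EZ,G)=11
2. join EZ+F (d=73/2, Q=-137/2) ⇒ EFZ; edges |EZ|=53/4, |F|=93/4
  updated: d(EFZ,G)=-9/4
3. join EFZ+G (d=-9/4) ⇒ EFGZ; edges |EFZ|=-9/8, |G|=-9/8
final tree: (((E:41/4,Z:7/4):53/4,F:93/4):-9/8,G:-9/8)
total length: 185/4

(((E:41/4,Z:7/4):53/4,F:93/4):-9/8,G:-9/8)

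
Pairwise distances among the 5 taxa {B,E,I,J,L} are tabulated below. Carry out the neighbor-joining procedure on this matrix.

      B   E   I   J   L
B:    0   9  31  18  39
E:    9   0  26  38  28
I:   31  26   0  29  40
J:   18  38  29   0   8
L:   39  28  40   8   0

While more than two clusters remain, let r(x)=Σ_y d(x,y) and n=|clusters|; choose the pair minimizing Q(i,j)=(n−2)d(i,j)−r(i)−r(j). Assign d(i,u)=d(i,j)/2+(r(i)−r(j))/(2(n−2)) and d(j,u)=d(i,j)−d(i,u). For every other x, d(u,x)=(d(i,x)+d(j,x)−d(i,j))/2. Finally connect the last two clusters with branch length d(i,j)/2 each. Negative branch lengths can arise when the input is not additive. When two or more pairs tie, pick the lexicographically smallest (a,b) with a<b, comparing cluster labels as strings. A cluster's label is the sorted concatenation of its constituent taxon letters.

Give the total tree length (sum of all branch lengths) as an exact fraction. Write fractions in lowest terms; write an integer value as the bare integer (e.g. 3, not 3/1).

443/8

step 1: merge (J,L) at d=8, Q=-184; branch lengths J→1/3, L→23/3; new cluster JL
  updated: d(B,JL)=49/2, d(E,JL)=29, d(I,JL)=61/2
step 2: merge (B,E) at d=9, Q=-221/2; branch lengths B→37/8, E→35/8; new cluster BE
  updated: d(BE,I)=24, d(BE,JL)=89/4
step 3: merge (BE,I) at d=24, Q=-307/4; branch lengths BE→63/8, I→129/8; new cluster BEI
  updated: d(BEI,JL)=115/8
step 4: merge (BEI,JL) at d=115/8; branch lengths BEI→115/16, JL→115/16; new cluster BEIJL
final tree: (((B:37/8,E:35/8):63/8,I:129/8):115/16,(J:1/3,L:23/3):115/16)
total length: 443/8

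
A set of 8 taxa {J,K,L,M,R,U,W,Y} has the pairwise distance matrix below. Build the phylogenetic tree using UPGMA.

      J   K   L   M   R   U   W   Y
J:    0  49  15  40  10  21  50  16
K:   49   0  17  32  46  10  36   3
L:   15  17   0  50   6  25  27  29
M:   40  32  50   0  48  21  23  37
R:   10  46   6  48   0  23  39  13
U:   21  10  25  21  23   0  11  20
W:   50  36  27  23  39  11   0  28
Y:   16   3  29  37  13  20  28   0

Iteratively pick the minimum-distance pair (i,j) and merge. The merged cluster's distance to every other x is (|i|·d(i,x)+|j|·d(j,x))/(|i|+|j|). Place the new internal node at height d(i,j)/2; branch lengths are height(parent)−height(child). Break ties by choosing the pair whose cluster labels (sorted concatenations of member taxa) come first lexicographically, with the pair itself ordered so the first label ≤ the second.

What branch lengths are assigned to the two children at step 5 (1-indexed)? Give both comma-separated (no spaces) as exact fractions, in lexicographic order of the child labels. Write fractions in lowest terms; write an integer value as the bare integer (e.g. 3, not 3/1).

step 1: merge (K,Y) at d=3; branch lengths K→3/2, Y→3/2; new cluster KY
  updated: d(J,KY)=65/2, d(KY,L)=23, d(KY,M)=69/2, d(KY,R)=59/2, d(KY,U)=15, d(KY,W)=32
step 2: merge (L,R) at d=6; branch lengths L→3, R→3; new cluster LR
  updated: d(J,LR)=25/2, d(KY,LR)=105/4, d(LR,M)=49, d(LR,U)=24, d(LR,W)=33
step 3: merge (U,W) at d=11; branch lengths U→11/2, W→11/2; new cluster UW
  updated: d(J,UW)=71/2, d(KY,UW)=47/2, d(LR,UW)=57/2, d(M,UW)=22
step 4: merge (J,LR) at d=25/2; branch lengths J→25/4, LR→13/4; new cluster JLR
  updated: d(JLR,KY)=85/3, d(JLR,M)=46, d(JLR,UW)=185/6
step 5: merge (M,UW) at d=22; branch lengths M→11, UW→11/2; new cluster MUW
  updated: d(JLR,MUW)=323/9, d(KY,MUW)=163/6
step 6: merge (KY,MUW) at d=163/6; branch lengths KY→145/12, MUW→31/12; new cluster KMUWY
  updated: d(JLR,KMUWY)=493/15
step 7: merge (JLR,KMUWY) at d=493/15; branch lengths JLR→611/60, KMUWY→57/20; new cluster JKLMRUWY
final tree: ((J:25/4,(L:3,R:3):13/4):611/60,((K:3/2,Y:3/2):145/12,(M:11,(U:11/2,W:11/2):11/2):31/12):57/20)
total length: 737/10

11,11/2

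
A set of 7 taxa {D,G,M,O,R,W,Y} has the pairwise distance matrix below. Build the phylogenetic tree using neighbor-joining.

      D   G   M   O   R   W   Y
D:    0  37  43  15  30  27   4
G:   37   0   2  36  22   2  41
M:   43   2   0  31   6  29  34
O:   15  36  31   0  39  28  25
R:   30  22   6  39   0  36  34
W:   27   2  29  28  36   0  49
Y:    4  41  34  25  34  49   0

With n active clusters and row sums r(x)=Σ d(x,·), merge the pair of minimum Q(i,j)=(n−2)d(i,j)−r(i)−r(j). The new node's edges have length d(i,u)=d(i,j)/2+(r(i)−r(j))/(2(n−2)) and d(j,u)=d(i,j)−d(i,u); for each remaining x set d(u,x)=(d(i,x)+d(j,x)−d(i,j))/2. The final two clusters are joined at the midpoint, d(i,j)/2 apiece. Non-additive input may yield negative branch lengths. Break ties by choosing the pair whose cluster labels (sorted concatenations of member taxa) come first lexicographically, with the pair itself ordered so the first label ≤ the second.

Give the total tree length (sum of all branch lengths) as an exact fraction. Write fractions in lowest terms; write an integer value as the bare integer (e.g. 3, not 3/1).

step 1: merge (D,Y) at d=4, Q=-323; branch lengths D→-11/10, Y→51/10; new cluster DY
  updated: d(DY,G)=37, d(DY,M)=73/2, d(DY,O)=18, d(DY,R)=30, d(DY,W)=36
step 2: merge (DY,O) at d=18, Q=-475/2; branch lengths DY→155/16, O→133/16; new cluster DOY
  updated: d(DOY,G)=55/2, d(DOY,M)=99/4, d(DOY,R)=51/2, d(DOY,W)=23
step 3: merge (G,W) at d=2, Q=-275/2; branch lengths G→-61/12, W→85/12; new cluster GW
  updated: d(DOY,GW)=97/4, d(GW,M)=29/2, d(GW,R)=28
step 4: merge (DOY,GW) at d=97/4, Q=-371/4; branch lengths DOY→225/16, GW→163/16; new cluster DGOWY
  updated: d(DGOWY,M)=15/2, d(DGOWY,R)=117/8
step 5: merge (DGOWY,M) at d=15/2, Q=-225/8; branch lengths DGOWY→129/16, M→-9/16; new cluster DGMOWY
  updated: d(DGMOWY,R)=105/16
step 6: merge (DGMOWY,R) at d=105/16; branch lengths DGMOWY→105/32, R→105/32; new cluster DGMORWY
final tree: (((((D:-11/10,Y:51/10):155/16,O:133/16):225/16,(G:-61/12,W:85/12):163/16):129/16,M:-9/16):105/32,R:105/32)
total length: 997/16

997/16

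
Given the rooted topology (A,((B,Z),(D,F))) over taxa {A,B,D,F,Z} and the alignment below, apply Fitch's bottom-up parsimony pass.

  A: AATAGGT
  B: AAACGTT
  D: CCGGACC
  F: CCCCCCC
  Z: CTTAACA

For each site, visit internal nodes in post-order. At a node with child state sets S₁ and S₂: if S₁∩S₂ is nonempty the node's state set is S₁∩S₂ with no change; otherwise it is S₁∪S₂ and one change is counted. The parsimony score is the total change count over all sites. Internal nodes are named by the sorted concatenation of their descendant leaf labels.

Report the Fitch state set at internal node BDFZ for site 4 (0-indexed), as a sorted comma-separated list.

[col 0] BZ: children B:{A}, Z:{C} ∪→ {A,C}; cost 1
[col 0] DF: children D:{C}, F:{C} ∩→ {C}; cost 0
[col 0] BDFZ: children BZ:{A,C}, DF:{C} ∩→ {C}; cost 0
[col 0] ABDFZ: children A:{A}, BDFZ:{C} ∪→ {A,C}; cost 1
[col 1] BZ: children B:{A}, Z:{T} ∪→ {A,T}; cost 1
[col 1] DF: children D:{C}, F:{C} ∩→ {C}; cost 0
[col 1] BDFZ: children BZ:{A,T}, DF:{C} ∪→ {A,C,T}; cost 1
[col 1] ABDFZ: children A:{A}, BDFZ:{A,C,T} ∩→ {A}; cost 0
[col 2] BZ: children B:{A}, Z:{T} ∪→ {A,T}; cost 1
[col 2] DF: children D:{G}, F:{C} ∪→ {C,G}; cost 1
[col 2] BDFZ: children BZ:{A,T}, DF:{C,G} ∪→ {A,C,G,T}; cost 1
[col 2] ABDFZ: children A:{T}, BDFZ:{A,C,G,T} ∩→ {T}; cost 0
[col 3] BZ: children B:{C}, Z:{A} ∪→ {A,C}; cost 1
[col 3] DF: children D:{G}, F:{C} ∪→ {C,G}; cost 1
[col 3] BDFZ: children BZ:{A,C}, DF:{C,G} ∩→ {C}; cost 0
[col 3] ABDFZ: children A:{A}, BDFZ:{C} ∪→ {A,C}; cost 1
[col 4] BZ: children B:{G}, Z:{A} ∪→ {A,G}; cost 1
[col 4] DF: children D:{A}, F:{C} ∪→ {A,C}; cost 1
[col 4] BDFZ: children BZ:{A,G}, DF:{A,C} ∩→ {A}; cost 0
[col 4] ABDFZ: children A:{G}, BDFZ:{A} ∪→ {A,G}; cost 1
[col 5] BZ: children B:{T}, Z:{C} ∪→ {C,T}; cost 1
[col 5] DF: children D:{C}, F:{C} ∩→ {C}; cost 0
[col 5] BDFZ: children BZ:{C,T}, DF:{C} ∩→ {C}; cost 0
[col 5] ABDFZ: children A:{G}, BDFZ:{C} ∪→ {C,G}; cost 1
[col 6] BZ: children B:{T}, Z:{A} ∪→ {A,T}; cost 1
[col 6] DF: children D:{C}, F:{C} ∩→ {C}; cost 0
[col 6] BDFZ: children BZ:{A,T}, DF:{C} ∪→ {A,C,T}; cost 1
[col 6] ABDFZ: children A:{T}, BDFZ:{A,C,T} ∩→ {T}; cost 0
per-site changes: [2, 2, 3, 3, 3, 2, 2]; total = 17

A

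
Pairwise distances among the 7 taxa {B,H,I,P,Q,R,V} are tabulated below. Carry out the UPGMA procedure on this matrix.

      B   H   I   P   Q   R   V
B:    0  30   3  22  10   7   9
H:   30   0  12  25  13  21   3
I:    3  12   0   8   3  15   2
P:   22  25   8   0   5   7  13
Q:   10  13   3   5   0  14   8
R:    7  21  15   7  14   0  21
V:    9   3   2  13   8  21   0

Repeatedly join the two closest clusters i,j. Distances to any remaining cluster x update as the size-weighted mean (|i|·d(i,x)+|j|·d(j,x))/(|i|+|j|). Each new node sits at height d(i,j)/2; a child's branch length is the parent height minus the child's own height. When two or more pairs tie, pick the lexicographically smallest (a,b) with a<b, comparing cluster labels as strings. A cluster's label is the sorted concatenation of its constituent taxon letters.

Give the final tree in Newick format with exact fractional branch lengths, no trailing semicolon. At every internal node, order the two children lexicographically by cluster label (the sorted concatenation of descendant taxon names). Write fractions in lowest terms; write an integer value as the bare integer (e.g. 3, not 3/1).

iteration 1: select I,V (d=2); attach at lengths (1, 1); label the merged cluster IV
  updated: d(B,IV)=6, d(H,IV)=15/2, d(IV,P)=21/2, d(IV,Q)=11/2, d(IV,R)=18
iteration 2: select P,Q (d=5); attach at lengths (5/2, 5/2); label the merged cluster PQ
  updated: d(B,PQ)=16, d(H,PQ)=19, d(IV,PQ)=8, d(PQ,R)=21/2
iteration 3: select B,IV (d=6); attach at lengths (3, 2); label the merged cluster BIV
  updated: d(BIV,H)=15, d(BIV,PQ)=32/3, d(BIV,R)=43/3
iteration 4: select PQ,R (d=21/2); attach at lengths (11/4, 21/4); label the merged cluster PQR
  updated: d(BIV,PQR)=107/9, d(H,PQR)=59/3
iteration 5: select BIV,PQR (d=107/9); attach at lengths (53/18, 25/36); label the merged cluster BIPQRV
  updated: d(BIPQRV,H)=52/3
iteration 6: select BIPQRV,H (d=52/3); attach at lengths (49/18, 26/3); label the merged cluster BHIPQRV
final tree: (((B:3,(I:1,V:1):2):53/18,((P:5/2,Q:5/2):11/4,R:21/4):25/36):49/18,H:26/3)
total length: 1261/36

(((B:3,(I:1,V:1):2):53/18,((P:5/2,Q:5/2):11/4,R:21/4):25/36):49/18,H:26/3)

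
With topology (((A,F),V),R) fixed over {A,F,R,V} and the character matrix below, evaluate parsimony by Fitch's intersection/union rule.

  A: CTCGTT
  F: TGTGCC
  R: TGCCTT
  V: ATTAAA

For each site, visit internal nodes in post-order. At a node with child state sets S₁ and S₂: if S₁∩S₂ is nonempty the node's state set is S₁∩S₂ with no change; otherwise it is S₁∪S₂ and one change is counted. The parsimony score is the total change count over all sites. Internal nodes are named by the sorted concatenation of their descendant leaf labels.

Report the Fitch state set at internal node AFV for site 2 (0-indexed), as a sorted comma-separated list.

[col 0] AF: children A:{C}, F:{T} ∪→ {C,T}; cost 1
[col 0] AFV: children AF:{C,T}, V:{A} ∪→ {A,C,T}; cost 1
[col 0] AFRV: children AFV:{A,C,T}, R:{T} ∩→ {T}; cost 0
[col 1] AF: children A:{T}, F:{G} ∪→ {G,T}; cost 1
[col 1] AFV: children AF:{G,T}, V:{T} ∩→ {T}; cost 0
[col 1] AFRV: children AFV:{T}, R:{G} ∪→ {G,T}; cost 1
[col 2] AF: children A:{C}, F:{T} ∪→ {C,T}; cost 1
[col 2] AFV: children AF:{C,T}, V:{T} ∩→ {T}; cost 0
[col 2] AFRV: children AFV:{T}, R:{C} ∪→ {C,T}; cost 1
[col 3] AF: children A:{G}, F:{G} ∩→ {G}; cost 0
[col 3] AFV: children AF:{G}, V:{A} ∪→ {A,G}; cost 1
[col 3] AFRV: children AFV:{A,G}, R:{C} ∪→ {A,C,G}; cost 1
[col 4] AF: children A:{T}, F:{C} ∪→ {C,T}; cost 1
[col 4] AFV: children AF:{C,T}, V:{A} ∪→ {A,C,T}; cost 1
[col 4] AFRV: children AFV:{A,C,T}, R:{T} ∩→ {T}; cost 0
[col 5] AF: children A:{T}, F:{C} ∪→ {C,T}; cost 1
[col 5] AFV: children AF:{C,T}, V:{A} ∪→ {A,C,T}; cost 1
[col 5] AFRV: children AFV:{A,C,T}, R:{T} ∩→ {T}; cost 0
per-site changes: [2, 2, 2, 2, 2, 2]; total = 12

T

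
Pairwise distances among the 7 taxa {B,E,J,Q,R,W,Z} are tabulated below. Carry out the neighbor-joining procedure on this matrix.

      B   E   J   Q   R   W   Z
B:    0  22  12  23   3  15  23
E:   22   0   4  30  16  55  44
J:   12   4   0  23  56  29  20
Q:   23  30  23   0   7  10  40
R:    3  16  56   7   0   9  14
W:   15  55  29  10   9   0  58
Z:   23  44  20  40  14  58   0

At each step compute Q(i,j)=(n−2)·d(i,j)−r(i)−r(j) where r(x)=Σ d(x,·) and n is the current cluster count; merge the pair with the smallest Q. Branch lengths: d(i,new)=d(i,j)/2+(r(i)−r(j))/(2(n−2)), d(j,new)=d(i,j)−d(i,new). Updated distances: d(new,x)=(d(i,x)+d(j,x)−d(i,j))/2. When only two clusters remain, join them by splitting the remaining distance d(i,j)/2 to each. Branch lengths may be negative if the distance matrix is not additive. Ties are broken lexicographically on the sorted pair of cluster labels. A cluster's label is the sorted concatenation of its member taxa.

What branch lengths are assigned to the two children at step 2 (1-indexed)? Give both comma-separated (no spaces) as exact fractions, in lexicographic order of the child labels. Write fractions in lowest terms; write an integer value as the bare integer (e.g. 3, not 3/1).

25/16,135/16

1. join E+J (d=4, Q=-295) ⇒ EJ; edges |E|=47/10, |J|=-7/10
  updated: d(B,EJ)=15, d(EJ,Q)=49/2, d(EJ,R)=34, d(EJ,W)=40, d(EJ,Z)=30
2. join Q+W (d=10, Q=-393/2) ⇒ QW; edges |Q|=25/16, |W|=135/16
  updated: d(B,QW)=14, d(EJ,QW)=109/4, d(QW,R)=3, d(QW,Z)=44
3. join QW+R (d=3, Q=-533/4) ⇒ QRW; edges |QW|=173/24, |R|=-101/24
  updated: d(B,QRW)=7, d(EJ,QRW)=233/8, d(QRW,Z)=55/2
4. join B+QRW (d=7, Q=-757/8) ⇒ BQRW; edges |B|=-37/32, |QRW|=261/32
  updated: d(BQRW,EJ)=297/16, d(BQRW,Z)=87/4
5. join BQRW+EJ (d=297/16, Q=-1125/16) ⇒ BEJQRW; edges |BQRW|=165/32, |EJ|=429/32
  updated: d(BEJQRW,Z)=531/32
6. join BEJQRW+Z (d=531/32) ⇒ BEJQRWZ; edges |BEJQRW|=531/64, |Z|=531/64
final tree: (((B:-37/32,((Q:25/16,W:135/16):173/24,R:-101/24):261/32):165/32,(E:47/10,J:-7/10):429/32):531/64,Z:531/64)
total length: 1893/32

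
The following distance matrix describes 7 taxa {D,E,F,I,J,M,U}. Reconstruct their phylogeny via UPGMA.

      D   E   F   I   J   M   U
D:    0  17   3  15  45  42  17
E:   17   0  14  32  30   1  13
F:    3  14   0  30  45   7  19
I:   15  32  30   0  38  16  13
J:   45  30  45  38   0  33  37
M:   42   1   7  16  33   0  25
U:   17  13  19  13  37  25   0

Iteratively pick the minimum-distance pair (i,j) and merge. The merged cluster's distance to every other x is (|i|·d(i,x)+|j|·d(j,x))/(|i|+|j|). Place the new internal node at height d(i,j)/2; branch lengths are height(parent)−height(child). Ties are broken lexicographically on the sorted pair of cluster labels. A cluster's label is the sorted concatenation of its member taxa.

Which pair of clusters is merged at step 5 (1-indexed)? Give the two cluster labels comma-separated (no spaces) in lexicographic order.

DEFM,IU

iteration 1: select E,M (d=1); attach at lengths (1/2, 1/2); label the merged cluster EM
  updated: d(D,EM)=59/2, d(EM,F)=21/2, d(EM,I)=24, d(EM,J)=63/2, d(EM,U)=19
iteration 2: select D,F (d=3); attach at lengths (3/2, 3/2); label the merged cluster DF
  updated: d(DF,EM)=20, d(DF,I)=45/2, d(DF,J)=45, d(DF,U)=18
iteration 3: select I,U (d=13); attach at lengths (13/2, 13/2); label the merged cluster IU
  updated: d(DF,IU)=81/4, d(EM,IU)=43/2, d(IU,J)=75/2
iteration 4: select DF,EM (d=20); attach at lengths (17/2, 19/2); label the merged cluster DEFM
  updated: d(DEFM,IU)=167/8, d(DEFM,J)=153/4
iteration 5: select DEFM,IU (d=167/8); attach at lengths (7/16, 63/16); label the merged cluster DEFIMU
  updated: d(DEFIMU,J)=38
iteration 6: select DEFIMU,J (d=38); attach at lengths (137/16, 19); label the merged cluster DEFIJMU
final tree: ((((D:3/2,F:3/2):17/2,(E:1/2,M:1/2):19/2):7/16,(I:13/2,U:13/2):63/16):137/16,J:19)
total length: 1071/16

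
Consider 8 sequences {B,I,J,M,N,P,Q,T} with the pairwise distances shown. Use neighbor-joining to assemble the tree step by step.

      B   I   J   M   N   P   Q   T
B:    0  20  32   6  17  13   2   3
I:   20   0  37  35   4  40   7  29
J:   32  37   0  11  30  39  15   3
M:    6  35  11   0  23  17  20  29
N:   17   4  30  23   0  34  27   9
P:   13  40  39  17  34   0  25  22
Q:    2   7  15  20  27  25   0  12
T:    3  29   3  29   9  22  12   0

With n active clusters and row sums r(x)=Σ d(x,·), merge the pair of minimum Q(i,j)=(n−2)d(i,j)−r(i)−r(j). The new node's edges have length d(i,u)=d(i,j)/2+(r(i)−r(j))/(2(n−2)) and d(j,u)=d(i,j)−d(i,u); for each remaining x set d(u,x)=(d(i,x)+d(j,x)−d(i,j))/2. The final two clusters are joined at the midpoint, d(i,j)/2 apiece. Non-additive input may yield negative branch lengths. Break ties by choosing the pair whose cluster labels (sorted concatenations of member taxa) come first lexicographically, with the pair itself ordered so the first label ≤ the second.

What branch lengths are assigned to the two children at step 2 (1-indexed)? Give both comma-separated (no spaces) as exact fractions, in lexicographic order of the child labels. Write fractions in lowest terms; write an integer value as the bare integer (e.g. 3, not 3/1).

iteration 1: select I,N (d=4, Q=-292); attach at lengths (13/3, -1/3); label the merged cluster IN
  updated: d(B,IN)=33/2, d(IN,J)=63/2, d(IN,M)=27, d(IN,P)=35, d(IN,Q)=15, d(IN,T)=17
iteration 2: select J,T (d=3, Q=-405/2); attach at lengths (121/20, -61/20); label the merged cluster JT
  updated: d(B,JT)=16, d(IN,JT)=91/4, d(JT,M)=37/2, d(JT,P)=29, d(JT,Q)=12
iteration 3: select M,P (d=17, Q=-279/2); attach at lengths (75/16, 197/16); label the merged cluster MP
  updated: d(B,MP)=1, d(IN,MP)=45/2, d(JT,MP)=61/4, d(MP,Q)=14
iteration 4: select B,MP (d=1, Q=-341/4); attach at lengths (-19/8, 27/8); label the merged cluster BMP
  updated: d(BMP,IN)=19, d(BMP,JT)=121/8, d(BMP,Q)=15/2
iteration 5: select BMP,JT (d=121/8, Q=-245/4); attach at lengths (11/2, 77/8); label the merged cluster BJMPT
  updated: d(BJMPT,IN)=213/16, d(BJMPT,Q)=35/16
iteration 6: select BJMPT,IN (d=213/16, Q=-61/2); attach at lengths (1/4, 209/16); label the merged cluster BIJMNPT
  updated: d(BIJMNPT,Q)=31/16
iteration 7: select BIJMNPT,Q (d=31/16); attach at lengths (31/32, 31/32); label the merged cluster BIJMNPQT
final tree: ((((B:-19/8,(M:75/16,P:197/16):27/8):11/2,(J:121/20,T:-61/20):77/8):1/4,(I:13/3,N:-1/3):209/16):31/32,Q:31/32)
total length: 443/8

121/20,-61/20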